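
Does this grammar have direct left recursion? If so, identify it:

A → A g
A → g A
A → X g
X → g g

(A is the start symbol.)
Yes, A is left-recursive

A → A g: LEFT RECURSIVE (starts with A)
A → g A: starts with g
A → X g: starts with X
X → g g: starts with g

The grammar has direct left recursion on: A.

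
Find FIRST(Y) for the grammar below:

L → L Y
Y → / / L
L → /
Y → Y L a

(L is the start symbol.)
From Y → / / L:
  - '/' is a terminal: add '/' and stop
From Y → Y L a:
  - Y is the symbol being defined: contributes nothing new
    Y is not nullable, so stop

Collecting: FIRST(Y) = { '/' }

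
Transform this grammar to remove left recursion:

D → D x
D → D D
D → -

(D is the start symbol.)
D → - D'
D' → x D'
D' → D D'
D' → ε

D is directly left-recursive. The standard transformation for
  A → A α₁ | ... | A α_m | β₁ | ... | β_n
is
  A  → β₁ A' | ... | β_n A'
  A' → α₁ A' | ... | α_m A' | ε

D → - becomes D → - D'
D → D x becomes D' → x D'
D → D D becomes D' → D D'
Add D' → ε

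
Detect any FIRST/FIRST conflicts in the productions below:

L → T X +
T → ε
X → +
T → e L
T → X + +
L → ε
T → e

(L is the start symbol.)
Yes. T → e L / T → e on { 'e' }

A FIRST/FIRST conflict occurs when two productions N → α and N → β for the same non-terminal have FIRST(α) ∩ FIRST(β) ≠ ∅ (with ε ∈ FIRST of a nullable right-hand side, so two nullable alternatives also conflict).

FIRST sets of the non-terminals at (or reachable through a nullable prefix from) the front of some alternative:
  FIRST(T) = { '+', 'e', ε }
  FIRST(X) = { '+' }

Productions for L:
  L → T X +: FIRST = { '+', 'e' }
  L → ε: FIRST = { ε }
Productions for T:
  T → ε: FIRST = { ε }
  T → e L: FIRST = { 'e' }
  T → X + +: FIRST = { '+' }
  T → e: FIRST = { 'e' }
X has only one production, so no FIRST/FIRST conflict is possible there.

Conflict for T: T → e L and T → e
  Overlap: { 'e' }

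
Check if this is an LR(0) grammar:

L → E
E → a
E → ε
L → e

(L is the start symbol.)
No. Shift-reduce conflict between [E → .] and [E → . a]

A grammar is LR(0) if no state in the canonical LR(0) collection has:
  - both a shift item (dot before a terminal) and a complete item (shift-reduce conflict), or
  - two or more complete items (reduce-reduce conflict; the accept item [L' → L .] counts as a complete item here).

Augment with L' → L and build the canonical LR(0) collection (I0 = CLOSURE({[L' → . L]}), then GOTO on every symbol after a dot until no new states appear). It has 5 states:
  I0: { [E → . a], [E → .], [L → . E], [L → . e], [L' → . L] }  — shift, reduce
  I1: { [L → E .] }  — reduce
  I2: { [L' → L .] }  — accept
  I3: { [E → a .] }  — reduce
  I4: { [L → e .] }  — reduce

Conflict in state I0:
  Shift-reduce conflict between [E → .] and [E → . a]
So the grammar is NOT LR(0).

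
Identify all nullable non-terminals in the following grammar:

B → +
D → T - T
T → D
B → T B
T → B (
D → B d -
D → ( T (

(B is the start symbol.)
None

A non-terminal is nullable if it can derive ε (the empty string): either it has an ε-production, or it has a production whose right-hand side consists entirely of nullable non-terminals.

There are no ε-productions, so no non-terminal can derive ε.
No non-terminals are nullable.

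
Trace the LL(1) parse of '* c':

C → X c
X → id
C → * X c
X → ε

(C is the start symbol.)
LL(1) parsing maintains a stack (initially the start symbol over $) and the input. At each step: if the stack top is a terminal, match it against the current input token; if it is a non-terminal N, replace it with the RHS of M[N, lookahead] (the unique production whose predict set contains the lookahead).

Stack is shown with the top on the left.

Stack    Input  Action
----------------------
C $      * c $  output C → * X c
* X c $  * c $  match '*'
X c $    c $    output X → ε
c $      c $    match 'c'
$        $      accept

The string is accepted.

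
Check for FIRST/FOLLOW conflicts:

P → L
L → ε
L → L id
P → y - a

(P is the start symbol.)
Yes. L → L id with FOLLOW(L) on { 'id' }

A FIRST/FOLLOW conflict occurs when a non-terminal N has a nullable alternative N → β (β ⇒* ε) and another alternative N → α with FIRST(α) ∩ FOLLOW(N) ≠ ∅: on such a lookahead the parser cannot decide between expanding α and letting N vanish via β.

Nullable non-terminals: L, P.
FIRST sets used below: FIRST(L) = { 'id', ε }

L: nullable alternative(s) L → ε; FOLLOW(L) = { $, 'id' }
  L → ε: FIRST \ {ε} = { } — this is the only nullable alternative, skip
  L → L id: FIRST \ {ε} = { 'id' } — overlaps FOLLOW(L) on { 'id' }: CONFLICT

P: nullable alternative(s) P → L; FOLLOW(P) = { $ }
  P → L: FIRST \ {ε} = { 'id' } — this is the only nullable alternative, skip
  P → y - a: FIRST \ {ε} = { 'y' } — disjoint from FOLLOW(P)

So the grammar has 1 FIRST/FOLLOW conflict (marked CONFLICT above).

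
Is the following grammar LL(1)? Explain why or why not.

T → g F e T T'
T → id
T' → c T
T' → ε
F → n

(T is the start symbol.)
A grammar is LL(1) if for each non-terminal N with multiple productions, the predict sets of those productions are pairwise disjoint, where PREDICT(N → α) = (FIRST(α) \ {ε}) ∪ (FOLLOW(N) if α ⇒* ε).

Relevant sets:
  FOLLOW(T') = { $, 'c' }

For T:
  PREDICT(T → g F e T T') = { 'g' }
  PREDICT(T → id) = { 'id' }
For T':
  PREDICT(T' → c T) = { 'c' }
  PREDICT(T' → ε) = { $, 'c' }
F has a single production, so nothing to check there.

Conflict found: Predict set conflict for T': { 'c' }
The grammar is NOT LL(1).

Answer: No. Predict set conflict for T': { 'c' }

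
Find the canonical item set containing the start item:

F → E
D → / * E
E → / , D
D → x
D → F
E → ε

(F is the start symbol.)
{ [E → . / , D], [E → .], [F → . E], [F' → . F] }

First, augment the grammar with F' → F
I₀ = CLOSURE({ [F' → . F] }):
  [F' → . F] has the dot before F: add [F → . E]
  [F → . E] has the dot before E: add [E → . / , D], [E → .]
No further items can be added.

I₀ = { [E → . / , D], [E → .], [F → . E], [F' → . F] }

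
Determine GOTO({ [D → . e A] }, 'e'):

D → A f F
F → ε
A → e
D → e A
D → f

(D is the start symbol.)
GOTO(I, 'e') = CLOSURE({ [A → αX.β] : [A → α.Xβ] ∈ I, X = 'e' })

Items with dot before 'e', with the dot advanced:
  [D → . e A] → [D → e . A]
Closure of the advanced items:
  [D → e . A] has the dot before A: add [A → . e]

GOTO = { [A → . e], [D → e . A] }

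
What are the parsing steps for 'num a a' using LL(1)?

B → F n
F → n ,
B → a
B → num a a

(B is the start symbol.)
LL(1) parsing maintains a stack (initially the start symbol over $) and the input. At each step: if the stack top is a terminal, match it against the current input token; if it is a non-terminal N, replace it with the RHS of M[N, lookahead] (the unique production whose predict set contains the lookahead).

Stack is shown with the top on the left.

Stack      Input      Action
----------------------------
B $        num a a $  output B → num a a
num a a $  num a a $  match 'num'
a a $      a a $      match 'a'
a $        a $        match 'a'
$          $          accept

The string is accepted.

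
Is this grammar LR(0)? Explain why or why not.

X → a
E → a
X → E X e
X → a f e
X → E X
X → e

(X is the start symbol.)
No. Shift-reduce conflict between [E → a .] and [X → a . f e]

Augment with X' → X and build the canonical LR(0) collection (I0 = CLOSURE({[X' → . X]}), then GOTO on every symbol after a dot until no new states appear). It has 9 states:
  I0: { [E → . a], [X → . E X e], [X → . E X], [X → . a f e], [X → . a], [X → . e], [X' → . X] }  — shift
  I1: { [E → . a], [X → . E X e], [X → . E X], [X → . a f e], [X → . a], [X → . e], [X → E . X e], [X → E . X] }  — shift
  I2: { [X' → X .] }  — accept
  I3: { [E → a .], [X → a . f e], [X → a .] }  — shift, 2 reduces
  I4: { [X → e .] }  — reduce
  I5: { [X → a f . e] }  — shift
  I6: { [X → a f e .] }  — reduce
  I7: { [X → E X . e], [X → E X .] }  — shift, reduce
  I8: { [X → E X e .] }  — reduce

Conflict in state I3:
  Shift-reduce conflict between [E → a .] and [X → a . f e]
So the grammar is NOT LR(0).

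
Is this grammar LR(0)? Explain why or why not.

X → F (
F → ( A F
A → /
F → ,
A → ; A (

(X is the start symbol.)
A grammar is LR(0) if no state in the canonical LR(0) collection has:
  - both a shift item (dot before a terminal) and a complete item (shift-reduce conflict), or
  - two or more complete items (reduce-reduce conflict; the accept item [X' → X .] counts as a complete item here).

Augment with X' → X and build the canonical LR(0) collection (I0 = CLOSURE({[X' → . X]}), then GOTO on every symbol after a dot until no new states appear). It has 12 states:
  I0: { [F → . ( A F], [F → . ,], [X → . F (], [X' → . X] }  — shift
  I1: { [A → . /], [A → . ; A (], [F → ( . A F] }  — shift
  I2: { [F → , .] }  — reduce
  I3: { [X → F . (] }  — shift
  I4: { [X' → X .] }  — accept
  I5: { [X → F ( .] }  — reduce
  I6: { [A → / .] }  — reduce
  I7: { [A → . /], [A → . ; A (], [A → ; . A (] }  — shift
  I8: { [F → ( A . F], [F → . ( A F], [F → . ,] }  — shift
  I9: { [F → ( A F .] }  — reduce
  I10: { [A → ; A . (] }  — shift
  I11: { [A → ; A ( .] }  — reduce

Every state is either a pure shift/goto state or contains exactly one complete item and nothing to shift — no conflicts. The grammar is LR(0).

Answer: Yes, the grammar is LR(0)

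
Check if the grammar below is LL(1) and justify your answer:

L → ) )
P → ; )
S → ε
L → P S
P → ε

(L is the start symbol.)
Yes, the grammar is LL(1).

A grammar is LL(1) if for each non-terminal N with multiple productions, the predict sets of those productions are pairwise disjoint, where PREDICT(N → α) = (FIRST(α) \ {ε}) ∪ (FOLLOW(N) if α ⇒* ε).

Relevant sets:
  FIRST(P) = { ';', ε }
  FIRST(S) = { ε }
  FOLLOW(L) = { $ }
  FOLLOW(P) = { $ }

For L:
  PREDICT(L → ')' ')') = { ')' }
  PREDICT(L → P S) = { $, ';' }
For P:
  PREDICT(P → ';' ')') = { ';' }
  PREDICT(P → ε) = { $ }
S has a single production, so nothing to check there.

All predict sets are disjoint. The grammar IS LL(1).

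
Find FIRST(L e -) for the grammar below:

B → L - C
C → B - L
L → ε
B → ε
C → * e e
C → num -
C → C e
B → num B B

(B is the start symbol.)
{ 'e' }

FIRST sets of the non-terminals involved (from the grammar, by fixed-point iteration):
  FIRST(L) = { ε }

To compute FIRST(L e -), process the symbols left to right:
Symbol L is a non-terminal. Add FIRST(L) \ {ε} = { }
L is nullable (ε ∈ FIRST(L)), continue to the next symbol.
Symbol e is a terminal. Add 'e' and stop.
FIRST(L e -) = { 'e' }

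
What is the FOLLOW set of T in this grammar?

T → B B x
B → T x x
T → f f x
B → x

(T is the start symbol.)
T is the start symbol, so $ ∈ FOLLOW(T).
In B → T x x: T is followed by x x, add FIRST(x x) \ {ε} = { 'x' }

Taking the union: FOLLOW(T) = { $, 'x' }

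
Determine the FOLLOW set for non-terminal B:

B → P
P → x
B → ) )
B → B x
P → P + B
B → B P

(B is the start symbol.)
B is the start symbol, so $ ∈ FOLLOW(B).
In B → B x: B is followed by x, add FIRST(x) \ {ε} = { 'x' }
In P → P + B: B is at the end, add FOLLOW(P)
In B → B P: B is followed by P, add FIRST(P) \ {ε} = { 'x' }

The FOLLOW sets referred to above (computed the same way, to a fixed point):
  FOLLOW(P) = { $, '+', 'x' }

Taking the union: FOLLOW(B) = { $, '+', 'x' }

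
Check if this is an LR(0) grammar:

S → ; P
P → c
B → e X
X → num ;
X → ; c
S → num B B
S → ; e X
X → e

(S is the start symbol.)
A grammar is LR(0) if no state in the canonical LR(0) collection has:
  - both a shift item (dot before a terminal) and a complete item (shift-reduce conflict), or
  - two or more complete items (reduce-reduce conflict; the accept item [S' → S .] counts as a complete item here).

Augment with S' → S and build the canonical LR(0) collection (I0 = CLOSURE({[S' → . S]}), then GOTO on every symbol after a dot until no new states appear). It has 17 states:
  I0: { [S → . ; P], [S → . ; e X], [S → . num B B], [S' → . S] }  — shift
  I1: { [P → . c], [S → ; . P], [S → ; . e X] }  — shift
  I2: { [S' → S .] }  — accept
  I3: { [B → . e X], [S → num . B B] }  — shift
  I4: { [B → . e X], [S → num B . B] }  — shift
  I5: { [B → e . X], [X → . ; c], [X → . e], [X → . num ;] }  — shift
  I6: { [X → ; . c] }  — shift
  I7: { [B → e X .] }  — reduce
  I8: { [X → e .] }  — reduce
  I9: { [X → num . ;] }  — shift
  I10: { [X → num ; .] }  — reduce
  I11: { [X → ; c .] }  — reduce
  I12: { [S → num B B .] }  — reduce
  I13: { [S → ; P .] }  — reduce
  I14: { [P → c .] }  — reduce
  I15: { [S → ; e . X], [X → . ; c], [X → . e], [X → . num ;] }  — shift
  I16: { [S → ; e X .] }  — reduce

Every state is either a pure shift/goto state or contains exactly one complete item and nothing to shift — no conflicts. The grammar is LR(0).

Answer: Yes, the grammar is LR(0)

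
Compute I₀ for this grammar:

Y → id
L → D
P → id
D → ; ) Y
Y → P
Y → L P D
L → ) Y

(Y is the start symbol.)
{ [D → . ; ) Y], [L → . ) Y], [L → . D], [P → . id], [Y → . L P D], [Y → . P], [Y → . id], [Y' → . Y] }

First, augment the grammar with Y' → Y
I₀ = CLOSURE({ [Y' → . Y] }):
  [Y' → . Y] has the dot before Y: add [Y → . id], [Y → . P], [Y → . L P D]
  [Y → . P] has the dot before P: add [P → . id]
  [Y → . L P D] has the dot before L: add [L → . D], [L → . ) Y]
  [L → . D] has the dot before D: add [D → . ; ) Y]
No further items can be added.

I₀ = { [D → . ; ) Y], [L → . ) Y], [L → . D], [P → . id], [Y → . L P D], [Y → . P], [Y → . id], [Y' → . Y] }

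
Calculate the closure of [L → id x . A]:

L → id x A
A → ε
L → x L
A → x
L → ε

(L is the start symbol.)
To compute CLOSURE, for each item [A → α.Bβ] where B is a non-terminal, add [B → .γ] for all productions B → γ; repeat for the newly added items until nothing changes.

Start with: [L → id x . A]
  [L → id x . A] has the dot before A: add [A → .], [A → . x]
No further items can be added.

CLOSURE = { [A → . x], [A → .], [L → id x . A] }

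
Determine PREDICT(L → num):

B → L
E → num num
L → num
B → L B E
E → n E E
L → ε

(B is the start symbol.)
{ 'num' }

PREDICT(L → num) = (FIRST(RHS) \ {ε}) ∪ (FOLLOW(L) if ε ∈ FIRST(RHS), i.e. RHS ⇒* ε)
FIRST(num) = { 'num' }
ε ∉ FIRST(num), so FOLLOW(L) is not added.
PREDICT(L → num) = { 'num' }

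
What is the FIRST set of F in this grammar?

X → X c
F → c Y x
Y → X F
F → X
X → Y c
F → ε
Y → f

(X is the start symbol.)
{ 'c', 'f', ε }

To compute FIRST(F), examine every production with F on the left-hand side, reading each right-hand side left to right until a non-nullable symbol is reached.

FIRST sets of the other non-terminals involved (by the same procedure, iterated to a fixed point):
  FIRST(X) = { 'f' }

From F → c Y x:
  - c is a terminal: add 'c' and stop
From F → X:
  - X is a non-terminal: add FIRST(X) \ {ε} = { 'f' }
    X is not nullable, so stop
From F → ε:
  - ε-production, so ε ∈ FIRST(F)

Collecting: FIRST(F) = { 'c', 'f', ε }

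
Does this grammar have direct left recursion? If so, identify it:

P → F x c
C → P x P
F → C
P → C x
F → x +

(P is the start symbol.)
Direct left recursion occurs when N → N α for some non-terminal N (the right-hand side begins with the left-hand side itself).

P → F x c: starts with F
C → P x P: starts with P
F → C: starts with C
P → C x: starts with C
F → x +: starts with x

No direct left recursion found.

Answer: No direct left recursion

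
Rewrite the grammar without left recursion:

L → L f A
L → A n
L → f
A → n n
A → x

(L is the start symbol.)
L → A n L'
L → f L'
L' → f A L'
L' → ε
A → n n
A → x

L is directly left-recursive. The standard transformation for
  A → A α₁ | ... | A α_m | β₁ | ... | β_n
is
  A  → β₁ A' | ... | β_n A'
  A' → α₁ A' | ... | α_m A' | ε

L → A n becomes L → A n L'
L → f becomes L → f L'
L → L f A becomes L' → f A L'
Add L' → ε

Productions for other non-terminals are unchanged:
  A → n n
  A → x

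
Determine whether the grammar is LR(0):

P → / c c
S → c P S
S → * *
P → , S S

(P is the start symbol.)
Yes, the grammar is LR(0)

Augment with P' → P and build the canonical LR(0) collection (I0 = CLOSURE({[P' → . P]}), then GOTO on every symbol after a dot until no new states appear). It has 13 states:
  I0: { [P → . , S S], [P → . / c c], [P' → . P] }  — shift
  I1: { [P → , . S S], [S → . * *], [S → . c P S] }  — shift
  I2: { [P → / . c c] }  — shift
  I3: { [P' → P .] }  — accept
  I4: { [P → / c . c] }  — shift
  I5: { [P → / c c .] }  — reduce
  I6: { [S → * . *] }  — shift
  I7: { [P → , S . S], [S → . * *], [S → . c P S] }  — shift
  I8: { [P → . , S S], [P → . / c c], [S → c . P S] }  — shift
  I9: { [S → . * *], [S → . c P S], [S → c P . S] }  — shift
  I10: { [S → c P S .] }  — reduce
  I11: { [P → , S S .] }  — reduce
  I12: { [S → * * .] }  — reduce

Every state is either a pure shift/goto state or contains exactly one complete item and nothing to shift — no conflicts. The grammar is LR(0).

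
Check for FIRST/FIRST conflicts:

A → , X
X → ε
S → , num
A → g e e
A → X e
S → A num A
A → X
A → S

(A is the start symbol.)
Yes. A → ',' X / A → S on { ',' }; A → g e e / A → S on { 'g' }; A → X e / A → S on { 'e' }; S → ',' num / S → A num A on { ',' }

A FIRST/FIRST conflict occurs when two productions N → α and N → β for the same non-terminal have FIRST(α) ∩ FIRST(β) ≠ ∅ (with ε ∈ FIRST of a nullable right-hand side, so two nullable alternatives also conflict).

FIRST sets of the non-terminals at (or reachable through a nullable prefix from) the front of some alternative:
  FIRST(X) = { ε }
  FIRST(S) = { ',', 'e', 'g', 'num' }
  FIRST(A) = { ',', 'e', 'g', 'num', ε }

Productions for A:
  A → , X: FIRST = { ',' }
  A → g e e: FIRST = { 'g' }
  A → X e: FIRST = { 'e' }
  A → X: FIRST = { ε }
  A → S: FIRST = { ',', 'e', 'g', 'num' }
Productions for S:
  S → , num: FIRST = { ',' }
  S → A num A: FIRST = { ',', 'e', 'g', 'num' }
X has only one production, so no FIRST/FIRST conflict is possible there.

Conflict for A: A → , X and A → S
  Overlap: { ',' }
Conflict for A: A → g e e and A → S
  Overlap: { 'g' }
Conflict for A: A → X e and A → S
  Overlap: { 'e' }
Conflict for S: S → , num and S → A num A
  Overlap: { ',' }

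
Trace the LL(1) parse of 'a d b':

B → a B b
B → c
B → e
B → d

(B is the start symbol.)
Stack is shown with the top on the left.

Stack    Input    Action
------------------------
B $      a d b $  output B → a B b
a B b $  a d b $  match 'a'
B b $    d b $    output B → d
d b $    d b $    match 'd'
b $      b $      match 'b'
$        $        accept

The string is accepted.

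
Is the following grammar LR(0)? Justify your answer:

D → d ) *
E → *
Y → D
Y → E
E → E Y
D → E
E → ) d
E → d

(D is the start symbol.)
No. Shift-reduce conflict between [D → E .] and [D → . d ) *]

A grammar is LR(0) if no state in the canonical LR(0) collection has:
  - both a shift item (dot before a terminal) and a complete item (shift-reduce conflict), or
  - two or more complete items (reduce-reduce conflict; the accept item [D' → D .] counts as a complete item here).

Augment with D' → D and build the canonical LR(0) collection (I0 = CLOSURE({[D' → . D]}), then GOTO on every symbol after a dot until no new states appear). It has 12 states:
  I0: { [D → . E], [D → . d ) *], [D' → . D], [E → . ) d], [E → . *], [E → . E Y], [E → . d] }  — shift
  I1: { [E → ) . d] }  — shift
  I2: { [E → * .] }  — reduce
  I3: { [D' → D .] }  — accept
  I4: { [D → . E], [D → . d ) *], [D → E .], [E → . ) d], [E → . *], [E → . E Y], [E → . d], [E → E . Y], [Y → . D], [Y → . E] }  — shift, reduce
  I5: { [D → d . ) *], [E → d .] }  — shift, reduce
  I6: { [D → d ) . *] }  — shift
  I7: { [D → d ) * .] }  — reduce
  I8: { [Y → D .] }  — reduce
  I9: { [D → . E], [D → . d ) *], [D → E .], [E → . ) d], [E → . *], [E → . E Y], [E → . d], [E → E . Y], [Y → . D], [Y → . E], [Y → E .] }  — shift, 2 reduces
  I10: { [E → E Y .] }  — reduce
  I11: { [E → ) d .] }  — reduce

Conflict in state I4:
  Shift-reduce conflict between [D → E .] and [D → . d ) *]
So the grammar is NOT LR(0).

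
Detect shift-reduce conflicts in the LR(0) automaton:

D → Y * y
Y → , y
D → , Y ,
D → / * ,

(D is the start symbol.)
No shift-reduce conflicts

A shift-reduce conflict occurs when an LR(0) state has both:
  - a complete (reduce) item [A → α .] (dot at the end), and
  - a shift item [B → β . c γ] (dot before a terminal).

Augment with D' → D and build the canonical LR(0) collection (I0 = CLOSURE({[D' → . D]}), then GOTO on every symbol after a dot until no new states appear). It has 13 states:
  I0: { [D → . , Y ,], [D → . / * ,], [D → . Y * y], [D' → . D], [Y → . , y] }  — shift
  I1: { [D → , . Y ,], [Y → , . y], [Y → . , y] }  — shift
  I2: { [D → / . * ,] }  — shift
  I3: { [D' → D .] }  — accept
  I4: { [D → Y . * y] }  — shift
  I5: { [D → Y * . y] }  — shift
  I6: { [D → Y * y .] }  — reduce
  I7: { [D → / * . ,] }  — shift
  I8: { [D → / * , .] }  — reduce
  I9: { [Y → , . y] }  — shift
  I10: { [D → , Y . ,] }  — shift
  I11: { [Y → , y .] }  — reduce
  I12: { [D → , Y , .] }  — reduce

No state contains both a complete item and a shift item.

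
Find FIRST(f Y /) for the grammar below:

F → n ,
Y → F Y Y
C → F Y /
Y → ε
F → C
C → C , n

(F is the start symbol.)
{ 'f' }

To compute FIRST(f Y /), process the symbols left to right:
Symbol f is a terminal. Add 'f' and stop.
FIRST(f Y /) = { 'f' }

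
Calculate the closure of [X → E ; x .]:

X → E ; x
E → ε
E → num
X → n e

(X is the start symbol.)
Start with: [X → E ; x .]
The dot is at the end, so nothing is added.

CLOSURE = { [X → E ; x .] }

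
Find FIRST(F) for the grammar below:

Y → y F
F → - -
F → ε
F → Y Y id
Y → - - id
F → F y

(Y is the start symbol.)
To compute FIRST(F), examine every production with F on the left-hand side, reading each right-hand side left to right until a non-nullable symbol is reached.

FIRST sets of the other non-terminals involved (by the same procedure, iterated to a fixed point):
  FIRST(Y) = { '-', 'y' }

From F → - -:
  - '-' is a terminal: add '-' and stop
From F → ε:
  - ε-production, so ε ∈ FIRST(F)
From F → Y Y id:
  - Y is a non-terminal: add FIRST(Y) \ {ε} = { '-', 'y' }
    Y is not nullable, so stop
From F → F y:
  - F is the symbol being defined: contributes nothing new
    F is nullable, so continue to the next symbol
  - y is a terminal: add 'y' and stop

Collecting: FIRST(F) = { '-', 'y', ε }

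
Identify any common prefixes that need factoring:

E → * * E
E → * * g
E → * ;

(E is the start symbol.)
Left-factoring is needed when two productions for the same non-terminal
share a common prefix on the right-hand side.

Productions for E:
  E → * * E
  E → * * g
  E → * ;

Found common prefix '*' in productions for E

Answer: Yes, E has productions with common prefix '*'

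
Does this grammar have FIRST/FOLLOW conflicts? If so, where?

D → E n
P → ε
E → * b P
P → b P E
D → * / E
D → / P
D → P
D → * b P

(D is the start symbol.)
No FIRST/FOLLOW conflicts.

Nullable non-terminals: D, P.
FIRST sets used below: FIRST(E) = { '*' }, FIRST(P) = { 'b', ε }

D: nullable alternative(s) D → P; FOLLOW(D) = { $ }
  D → E n: FIRST \ {ε} = { '*' } — disjoint from FOLLOW(D)
  D → * / E: FIRST \ {ε} = { '*' } — disjoint from FOLLOW(D)
  D → / P: FIRST \ {ε} = { '/' } — disjoint from FOLLOW(D)
  D → P: FIRST \ {ε} = { 'b' } — this is the only nullable alternative, skip
  D → * b P: FIRST \ {ε} = { '*' } — disjoint from FOLLOW(D)

P: nullable alternative(s) P → ε; FOLLOW(P) = { $, '*', 'n' }
  P → ε: FIRST \ {ε} = { } — this is the only nullable alternative, skip
  P → b P E: FIRST \ {ε} = { 'b' } — disjoint from FOLLOW(P)

E has no nullable alternative, so no FIRST/FOLLOW check is needed there.

No FIRST/FOLLOW conflicts found.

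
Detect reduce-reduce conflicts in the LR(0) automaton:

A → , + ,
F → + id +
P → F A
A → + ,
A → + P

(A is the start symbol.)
A reduce-reduce conflict occurs when an LR(0) state has two complete items [A → α .] and [B → β .] — both call for a reduction, and with no lookahead the parser cannot choose between them.

Augment with A' → A and build the canonical LR(0) collection (I0 = CLOSURE({[A' → . A]}), then GOTO on every symbol after a dot until no new states appear). It has 13 states:
  I0: { [A → . + ,], [A → . + P], [A → . , + ,], [A' → . A] }  — shift
  I1: { [A → + . ,], [A → + . P], [F → . + id +], [P → . F A] }  — shift
  I2: { [A → , . + ,] }  — shift
  I3: { [A' → A .] }  — accept
  I4: { [A → , + . ,] }  — shift
  I5: { [A → , + , .] }  — reduce
  I6: { [F → + . id +] }  — shift
  I7: { [A → + , .] }  — reduce
  I8: { [A → . + ,], [A → . + P], [A → . , + ,], [P → F . A] }  — shift
  I9: { [A → + P .] }  — reduce
  I10: { [P → F A .] }  — reduce
  I11: { [F → + id . +] }  — shift
  I12: { [F → + id + .] }  — reduce

No state contains more than one complete item.

Answer: No reduce-reduce conflicts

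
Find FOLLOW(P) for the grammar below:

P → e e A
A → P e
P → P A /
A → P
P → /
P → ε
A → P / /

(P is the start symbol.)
P is the start symbol, so $ ∈ FOLLOW(P).
In A → P e: P is followed by e, add FIRST(e) \ {ε} = { 'e' }
In P → P A /: P is followed by A '/', add FIRST(A '/') \ {ε} = { '/', 'e' }
In A → P: P is at the end, add FOLLOW(A)
In A → P / /: P is followed by '/' '/', add FIRST('/' '/') \ {ε} = { '/' }

The FOLLOW sets referred to above (computed the same way, to a fixed point):
  FOLLOW(A) = { $, '/', 'e' }

Taking the union: FOLLOW(P) = { $, '/', 'e' }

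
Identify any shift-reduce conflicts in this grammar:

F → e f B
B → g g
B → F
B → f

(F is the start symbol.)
No shift-reduce conflicts

A shift-reduce conflict occurs when an LR(0) state has both:
  - a complete (reduce) item [A → α .] (dot at the end), and
  - a shift item [B → β . c γ] (dot before a terminal).

Augment with F' → F and build the canonical LR(0) collection (I0 = CLOSURE({[F' → . F]}), then GOTO on every symbol after a dot until no new states appear). It has 9 states:
  I0: { [F → . e f B], [F' → . F] }  — shift
  I1: { [F' → F .] }  — accept
  I2: { [F → e . f B] }  — shift
  I3: { [B → . F], [B → . f], [B → . g g], [F → . e f B], [F → e f . B] }  — shift
  I4: { [F → e f B .] }  — reduce
  I5: { [B → F .] }  — reduce
  I6: { [B → f .] }  — reduce
  I7: { [B → g . g] }  — shift
  I8: { [B → g g .] }  — reduce

No state contains both a complete item and a shift item.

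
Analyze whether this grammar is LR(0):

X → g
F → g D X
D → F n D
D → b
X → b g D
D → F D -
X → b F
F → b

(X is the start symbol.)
A grammar is LR(0) if no state in the canonical LR(0) collection has:
  - both a shift item (dot before a terminal) and a complete item (shift-reduce conflict), or
  - two or more complete items (reduce-reduce conflict; the accept item [X' → X .] counts as a complete item here).

Augment with X' → X and build the canonical LR(0) collection (I0 = CLOSURE({[X' → . X]}), then GOTO on every symbol after a dot until no new states appear). It has 17 states:
  I0: { [X → . b F], [X → . b g D], [X → . g], [X' → . X] }  — shift
  I1: { [X' → X .] }  — accept
  I2: { [F → . b], [F → . g D X], [X → b . F], [X → b . g D] }  — shift
  I3: { [X → g .] }  — reduce
  I4: { [X → b F .] }  — reduce
  I5: { [F → b .] }  — reduce
  I6: { [D → . F D -], [D → . F n D], [D → . b], [F → . b], [F → . g D X], [F → g . D X], [X → b g . D] }  — shift
  I7: { [F → g D . X], [X → . b F], [X → . b g D], [X → . g], [X → b g D .] }  — shift, reduce
  I8: { [D → . F D -], [D → . F n D], [D → . b], [D → F . D -], [D → F . n D], [F → . b], [F → . g D X] }  — shift
  I9: { [D → b .], [F → b .] }  — 2 reduces
  I10: { [D → . F D -], [D → . F n D], [D → . b], [F → . b], [F → . g D X], [F → g . D X] }  — shift
  I11: { [F → g D . X], [X → . b F], [X → . b g D], [X → . g] }  — shift
  I12: { [F → g D X .] }  — reduce
  I13: { [D → F D . -] }  — shift
  I14: { [D → . F D -], [D → . F n D], [D → . b], [D → F n . D], [F → . b], [F → . g D X] }  — shift
  I15: { [D → F n D .] }  — reduce
  I16: { [D → F D - .] }  — reduce

Conflict in state I7:
  Shift-reduce conflict between [X → b g D .] and [X → . b F]
So the grammar is NOT LR(0).

Answer: No. Shift-reduce conflict between [X → b g D .] and [X → . b F]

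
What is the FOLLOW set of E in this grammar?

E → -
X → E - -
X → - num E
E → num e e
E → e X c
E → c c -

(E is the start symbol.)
{ $, '-', 'c' }

To compute FOLLOW(E), find every occurrence of E on a right-hand side N → α E β: add FIRST(β) \ {ε}, and if β is empty or nullable also add FOLLOW(N). Iterate to a fixed point.

E is the start symbol, so $ ∈ FOLLOW(E).
In X → E - -: E is followed by '-' '-', add FIRST('-' '-') \ {ε} = { '-' }
In X → - num E: E is at the end, add FOLLOW(X)

The FOLLOW sets referred to above (computed the same way, to a fixed point):
  FOLLOW(X) = { 'c' }

Taking the union: FOLLOW(E) = { $, '-', 'c' }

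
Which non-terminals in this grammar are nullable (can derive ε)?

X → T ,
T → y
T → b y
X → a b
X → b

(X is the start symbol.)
There are no ε-productions, so no non-terminal can derive ε.
No non-terminals are nullable.

Answer: None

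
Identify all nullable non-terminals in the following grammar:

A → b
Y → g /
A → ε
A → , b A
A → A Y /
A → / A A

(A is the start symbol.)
A non-terminal is nullable if it can derive ε (the empty string): either it has an ε-production, or it has a production whose right-hand side consists entirely of nullable non-terminals.

ε-productions: A → ε
So A is immediately nullable.
No further non-terminal can be added: every production for the remaining non-terminals contains a terminal or a non-nullable non-terminal.
Nullable = { 'A' }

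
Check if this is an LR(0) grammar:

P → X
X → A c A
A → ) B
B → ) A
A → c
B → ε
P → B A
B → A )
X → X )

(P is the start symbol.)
A grammar is LR(0) if no state in the canonical LR(0) collection has:
  - both a shift item (dot before a terminal) and a complete item (shift-reduce conflict), or
  - two or more complete items (reduce-reduce conflict; the accept item [P' → P .] counts as a complete item here).

Augment with P' → P and build the canonical LR(0) collection (I0 = CLOSURE({[P' → . P]}), then GOTO on every symbol after a dot until no new states appear). It has 16 states:
  I0: { [A → . ) B], [A → . c], [B → . ) A], [B → . A )], [B → .], [P → . B A], [P → . X], [P' → . P], [X → . A c A], [X → . X )] }  — shift, reduce
  I1: { [A → ) . B], [A → . ) B], [A → . c], [B → ) . A], [B → . ) A], [B → . A )], [B → .] }  — shift, reduce
  I2: { [B → A . )], [X → A . c A] }  — shift
  I3: { [A → . ) B], [A → . c], [P → B . A] }  — shift
  I4: { [P' → P .] }  — accept
  I5: { [P → X .], [X → X . )] }  — shift, reduce
  I6: { [A → c .] }  — reduce
  I7: { [X → X ) .] }  — reduce
  I8: { [A → ) . B], [A → . ) B], [A → . c], [B → . ) A], [B → . A )], [B → .] }  — shift, reduce
  I9: { [P → B A .] }  — reduce
  I10: { [B → A . )] }  — shift
  I11: { [A → ) B .] }  — reduce
  I12: { [B → A ) .] }  — reduce
  I13: { [A → . ) B], [A → . c], [X → A c . A] }  — shift
  I14: { [X → A c A .] }  — reduce
  I15: { [B → ) A .], [B → A . )] }  — shift, reduce

Conflict in state I0:
  Shift-reduce conflict between [B → .] and [A → . ) B]
So the grammar is NOT LR(0).

Answer: No. Shift-reduce conflict between [B → .] and [A → . ) B]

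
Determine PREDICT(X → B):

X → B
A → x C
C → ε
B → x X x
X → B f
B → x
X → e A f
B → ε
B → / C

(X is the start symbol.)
PREDICT(X → B) = (FIRST(RHS) \ {ε}) ∪ (FOLLOW(X) if ε ∈ FIRST(RHS), i.e. RHS ⇒* ε)
FIRST(B) = { '/', 'x', ε }
FIRST(B) = { '/', 'x', ε }
ε ∈ FIRST(B) (the right-hand side is nullable), so add FOLLOW(X) = { $, 'x' }
PREDICT(X → B) = { $, '/', 'x' }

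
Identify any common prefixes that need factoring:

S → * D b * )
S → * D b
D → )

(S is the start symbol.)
Left-factoring is needed when two productions for the same non-terminal
share a common prefix on the right-hand side.

Productions for S:
  S → * D b * )
  S → * D b

Found common prefix '* D b' in productions for S

Answer: Yes, S has productions with common prefix '* D b'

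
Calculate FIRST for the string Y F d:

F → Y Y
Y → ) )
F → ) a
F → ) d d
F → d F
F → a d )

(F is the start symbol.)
{ ')' }

FIRST sets of the non-terminals involved (from the grammar, by fixed-point iteration):
  FIRST(Y) = { ')' }

To compute FIRST(Y F d), process the symbols left to right:
Symbol Y is a non-terminal. Add FIRST(Y) \ {ε} = { ')' }
Y is not nullable (ε ∉ FIRST(Y)), so stop here.
FIRST(Y F d) = { ')' }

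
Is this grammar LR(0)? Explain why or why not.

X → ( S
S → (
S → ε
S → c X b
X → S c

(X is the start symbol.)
A grammar is LR(0) if no state in the canonical LR(0) collection has:
  - both a shift item (dot before a terminal) and a complete item (shift-reduce conflict), or
  - two or more complete items (reduce-reduce conflict; the accept item [X' → X .] counts as a complete item here).

Augment with X' → X and build the canonical LR(0) collection (I0 = CLOSURE({[X' → . X]}), then GOTO on every symbol after a dot until no new states appear). It has 10 states:
  I0: { [S → . (], [S → . c X b], [S → .], [X → . ( S], [X → . S c], [X' → . X] }  — shift, reduce
  I1: { [S → ( .], [S → . (], [S → . c X b], [S → .], [X → ( . S] }  — shift, 2 reduces
  I2: { [X → S . c] }  — shift
  I3: { [X' → X .] }  — accept
  I4: { [S → . (], [S → . c X b], [S → .], [S → c . X b], [X → . ( S], [X → . S c] }  — shift, reduce
  I5: { [S → c X . b] }  — shift
  I6: { [S → c X b .] }  — reduce
  I7: { [X → S c .] }  — reduce
  I8: { [S → ( .] }  — reduce
  I9: { [X → ( S .] }  — reduce

Conflict in state I0:
  Shift-reduce conflict between [S → .] and [S → . (]
So the grammar is NOT LR(0).

Answer: No. Shift-reduce conflict between [S → .] and [S → . (]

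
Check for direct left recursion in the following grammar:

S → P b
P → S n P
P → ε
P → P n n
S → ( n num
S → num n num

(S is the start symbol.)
S → P b: starts with P
P → S n P: starts with S
P → ε: starts with ε
P → P n n: LEFT RECURSIVE (starts with P)
S → ( n num: starts with '('
S → num n num: starts with num

The grammar has direct left recursion on: P.

Answer: Yes, P is left-recursive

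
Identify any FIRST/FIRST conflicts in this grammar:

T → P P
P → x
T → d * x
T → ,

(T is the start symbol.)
A FIRST/FIRST conflict occurs when two productions N → α and N → β for the same non-terminal have FIRST(α) ∩ FIRST(β) ≠ ∅ (with ε ∈ FIRST of a nullable right-hand side, so two nullable alternatives also conflict).

FIRST sets of the non-terminals at (or reachable through a nullable prefix from) the front of some alternative:
  FIRST(P) = { 'x' }

Productions for T:
  T → P P: FIRST = { 'x' }
  T → d * x: FIRST = { 'd' }
  T → ,: FIRST = { ',' }
P has only one production, so no FIRST/FIRST conflict is possible there.

All alternatives of each non-terminal have pairwise disjoint FIRST sets.

Answer: No FIRST/FIRST conflicts.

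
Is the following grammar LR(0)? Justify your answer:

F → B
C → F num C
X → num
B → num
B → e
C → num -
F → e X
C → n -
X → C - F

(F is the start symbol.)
No. Shift-reduce conflict between [B → e .] and [B → . e]

A grammar is LR(0) if no state in the canonical LR(0) collection has:
  - both a shift item (dot before a terminal) and a complete item (shift-reduce conflict), or
  - two or more complete items (reduce-reduce conflict; the accept item [F' → F .] counts as a complete item here).

Augment with F' → F and build the canonical LR(0) collection (I0 = CLOSURE({[F' → . F]}), then GOTO on every symbol after a dot until no new states appear). It has 17 states:
  I0: { [B → . e], [B → . num], [F → . B], [F → . e X], [F' → . F] }  — shift
  I1: { [F → B .] }  — reduce
  I2: { [F' → F .] }  — accept
  I3: { [B → . e], [B → . num], [B → e .], [C → . F num C], [C → . n -], [C → . num -], [F → . B], [F → . e X], [F → e . X], [X → . C - F], [X → . num] }  — shift, reduce
  I4: { [B → num .] }  — reduce
  I5: { [X → C . - F] }  — shift
  I6: { [C → F . num C] }  — shift
  I7: { [F → e X .] }  — reduce
  I8: { [C → n . -] }  — shift
  I9: { [B → num .], [C → num . -], [X → num .] }  — shift, 2 reduces
  I10: { [C → num - .] }  — reduce
  I11: { [C → n - .] }  — reduce
  I12: { [B → . e], [B → . num], [C → . F num C], [C → . n -], [C → . num -], [C → F num . C], [F → . B], [F → . e X] }  — shift
  I13: { [C → F num C .] }  — reduce
  I14: { [B → num .], [C → num . -] }  — shift, reduce
  I15: { [B → . e], [B → . num], [F → . B], [F → . e X], [X → C - . F] }  — shift
  I16: { [X → C - F .] }  — reduce

Conflict in state I3:
  Shift-reduce conflict between [B → e .] and [B → . e]
So the grammar is NOT LR(0).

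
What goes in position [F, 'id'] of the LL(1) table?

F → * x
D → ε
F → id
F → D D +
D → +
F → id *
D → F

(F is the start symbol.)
F → id, F → D D +, F → id *

To find M[F, 'id'], we find productions for F where 'id' is in the predict set (PREDICT(N → α) = (FIRST(α) \ {ε}) ∪ (FOLLOW(N) if α ⇒* ε)).

Relevant sets:
  FIRST(D) = { '*', '+', 'id', ε }

F → * x: PREDICT = { '*' }
F → id: PREDICT = { 'id' }
  'id' is in predict set, so this production goes in M[F, 'id']
F → D D +: PREDICT = { '*', '+', 'id' }
  'id' is in predict set, so this production goes in M[F, 'id']
F → id *: PREDICT = { 'id' }
  'id' is in predict set, so this production goes in M[F, 'id']

M[F, 'id'] = F → id, F → D D +, F → id *  (a multiply-defined cell — the grammar is not LL(1))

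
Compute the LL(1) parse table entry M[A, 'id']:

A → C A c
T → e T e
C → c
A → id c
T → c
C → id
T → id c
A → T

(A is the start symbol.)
To find M[A, 'id'], we find productions for A where 'id' is in the predict set (PREDICT(N → α) = (FIRST(α) \ {ε}) ∪ (FOLLOW(N) if α ⇒* ε)).

Relevant sets:
  FIRST(C) = { 'c', 'id' }
  FIRST(T) = { 'c', 'e', 'id' }

A → C A c: PREDICT = { 'c', 'id' }
  'id' is in predict set, so this production goes in M[A, 'id']
A → id c: PREDICT = { 'id' }
  'id' is in predict set, so this production goes in M[A, 'id']
A → T: PREDICT = { 'c', 'e', 'id' }
  'id' is in predict set, so this production goes in M[A, 'id']

M[A, 'id'] = A → C A c, A → id c, A → T  (a multiply-defined cell — the grammar is not LL(1))

Answer: A → C A c, A → id c, A → T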